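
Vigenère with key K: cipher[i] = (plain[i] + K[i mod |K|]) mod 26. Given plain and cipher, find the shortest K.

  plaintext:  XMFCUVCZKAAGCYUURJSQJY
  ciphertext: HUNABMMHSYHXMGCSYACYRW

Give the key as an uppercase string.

  i= 0: H-X = 10 → K
  i= 1: U-M =  8 → I
  i= 2: N-F =  8 → I
  i= 3: A-C = 24 → Y
  i= 4: B-U =  7 → H
  i= 5: M-V = 17 → R
  i= 6: M-C = 10 → K
  i= 7: H-Z =  8 → I
  i= 8: S-K =  8 → I
  i= 9: Y-A = 24 → Y
  i=10: H-A =  7 → H
  i=11: X-G = 17 → R
  i=12: M-C = 10 → K
  i=13: G-Y =  8 → I
  i=14: C-U =  8 → I
  i=15: S-U = 24 → Y
  i=16: Y-R =  7 → H
  i=17: A-J = 17 → R
  i=18: C-S = 10 → K
  i=19: Y-Q =  8 → I
  i=20: R-J =  8 → I
  i=21: W-Y = 24 → Y
  shifts repeat with period 6: KIIYHR

KIIYHR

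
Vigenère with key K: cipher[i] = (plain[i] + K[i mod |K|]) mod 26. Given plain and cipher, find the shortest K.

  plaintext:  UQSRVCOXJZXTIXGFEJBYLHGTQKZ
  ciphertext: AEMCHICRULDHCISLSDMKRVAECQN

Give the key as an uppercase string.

  i= 0: A-U =  6 → G
  i= 1: E-Q = 14 → O
  i= 2: M-S = 20 → U
  i= 3: C-R = 11 → L
  i= 4: H-V = 12 → M
  i= 5: I-C =  6 → G
  i= 6: C-O = 14 → O
  i= 7: R-X = 20 → U
  i= 8: U-J = 11 → L
  i= 9: L-Z = 12 → M
  i=10: D-X =  6 → G
  i=11: H-T = 14 → O
  i=12: C-I = 20 → U
  i=13: I-X = 11 → L
  i=14: S-G = 12 → M
  i=15: L-F =  6 → G
  i=16: S-E = 14 → O
  i=17: D-J = 20 → U
  i=18: M-B = 11 → L
  i=19: K-Y = 12 → M
  i=20: R-L =  6 → G
  i=21: V-H = 14 → O
  i=22: A-G = 20 → U
  i=23: E-T = 11 → L
  i=24: C-Q = 12 → M
  i=25: Q-K =  6 → G
  i=26: N-Z = 14 → O
  shifts repeat with period 5: GOULM

GOULM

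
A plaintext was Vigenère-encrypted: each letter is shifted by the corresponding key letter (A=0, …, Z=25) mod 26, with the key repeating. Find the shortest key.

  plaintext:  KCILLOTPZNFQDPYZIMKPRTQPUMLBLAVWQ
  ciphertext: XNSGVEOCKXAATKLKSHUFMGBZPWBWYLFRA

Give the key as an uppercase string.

  i= 0: X-K = 13 → N
  i= 1: N-C = 11 → L
  i= 2: S-I = 10 → K
  i= 3: G-L = 21 → V
  i= 4: V-L = 10 → K
  i= 5: E-O = 16 → Q
  i= 6: O-T = 21 → V
  i= 7: C-P = 13 → N
  i= 8: K-Z = 11 → L
  i= 9: X-N = 10 → K
  i=10: A-F = 21 → V
  i=11: A-Q = 10 → K
  i=12: T-D = 16 → Q
  i=13: K-P = 21 → V
  i=14: L-Y = 13 → N
  i=15: K-Z = 11 → L
  i=16: S-I = 10 → K
  i=17: H-M = 21 → V
  i=18: U-K = 10 → K
  i=19: F-P = 16 → Q
  i=20: M-R = 21 → V
  i=21: G-T = 13 → N
  i=22: B-Q = 11 → L
  i=23: Z-P = 10 → K
  i=24: P-U = 21 → V
  i=25: W-M = 10 → K
  i=26: B-L = 16 → Q
  i=27: W-B = 21 → V
  i=28: Y-L = 13 → N
  i=29: L-A = 11 → L
  i=30: F-V = 10 → K
  i=31: R-W = 21 → V
  i=32: A-Q = 10 → K
  shifts repeat with period 7: NLKVKQV

NLKVKQV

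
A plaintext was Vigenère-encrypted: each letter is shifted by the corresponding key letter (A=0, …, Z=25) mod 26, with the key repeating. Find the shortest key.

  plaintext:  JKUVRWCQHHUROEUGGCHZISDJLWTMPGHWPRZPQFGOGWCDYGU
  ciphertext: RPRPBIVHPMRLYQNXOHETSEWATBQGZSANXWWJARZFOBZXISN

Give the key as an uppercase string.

IFXUKMTR

  i= 0: R-J =  8 → I
  i= 1: P-K =  5 → F
  i= 2: R-U = 23 → X
  i= 3: P-V = 20 → U
  i= 4: B-R = 10 → K
  i= 5: I-W = 12 → M
  i= 6: V-C = 19 → T
  i= 7: H-Q = 17 → R
  i= 8: P-H =  8 → I
  i= 9: M-H =  5 → F
  i=10: R-U = 23 → X
  i=11: L-R = 20 → U
  i=12: Y-O = 10 → K
  i=13: Q-E = 12 → M
  i=14: N-U = 19 → T
  i=15: X-G = 17 → R
  i=16: O-G =  8 → I
  i=17: H-C =  5 → F
  i=18: E-H = 23 → X
  i=19: T-Z = 20 → U
  i=20: S-I = 10 → K
  i=21: E-S = 12 → M
  i=22: W-D = 19 → T
  i=23: A-J = 17 → R
  i=24: T-L =  8 → I
  i=25: B-W =  5 → F
  i=26: Q-T = 23 → X
  i=27: G-M = 20 → U
  i=28: Z-P = 10 → K
  i=29: S-G = 12 → M
  i=30: A-H = 19 → T
  i=31: N-W = 17 → R
  i=32: X-P =  8 → I
  i=33: W-R =  5 → F
  i=34: W-Z = 23 → X
  i=35: J-P = 20 → U
  i=36: A-Q = 10 → K
  i=37: R-F = 12 → M
  i=38: Z-G = 19 → T
  i=39: F-O = 17 → R
  i=40: O-G =  8 → I
  i=41: B-W =  5 → F
  i=42: Z-C = 23 → X
  i=43: X-D = 20 → U
  i=44: I-Y = 10 → K
  i=45: S-G = 12 → M
  i=46: N-U = 19 → T
  shifts repeat with period 8: IFXUKMTR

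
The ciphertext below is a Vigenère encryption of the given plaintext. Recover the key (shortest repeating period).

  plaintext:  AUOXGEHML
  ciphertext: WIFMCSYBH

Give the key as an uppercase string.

WORP

  i= 0: W-A = 22 → W
  i= 1: I-U = 14 → O
  i= 2: F-O = 17 → R
  i= 3: M-X = 15 → P
  i= 4: C-G = 22 → W
  i= 5: S-E = 14 → O
  i= 6: Y-H = 17 → R
  i= 7: B-M = 15 → P
  i= 8: H-L = 22 → W
  shifts repeat with period 4: WORP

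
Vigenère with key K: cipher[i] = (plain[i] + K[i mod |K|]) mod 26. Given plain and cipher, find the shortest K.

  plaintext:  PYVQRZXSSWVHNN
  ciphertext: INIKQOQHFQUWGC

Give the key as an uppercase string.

  i= 0: I-P = 19 → T
  i= 1: N-Y = 15 → P
  i= 2: I-V = 13 → N
  i= 3: K-Q = 20 → U
  i= 4: Q-R = 25 → Z
  i= 5: O-Z = 15 → P
  i= 6: Q-X = 19 → T
  i= 7: H-S = 15 → P
  i= 8: F-S = 13 → N
  i= 9: Q-W = 20 → U
  i=10: U-V = 25 → Z
  i=11: W-H = 15 → P
  i=12: G-N = 19 → T
  i=13: C-N = 15 → P
  shifts repeat with period 6: TPNUZP

TPNUZP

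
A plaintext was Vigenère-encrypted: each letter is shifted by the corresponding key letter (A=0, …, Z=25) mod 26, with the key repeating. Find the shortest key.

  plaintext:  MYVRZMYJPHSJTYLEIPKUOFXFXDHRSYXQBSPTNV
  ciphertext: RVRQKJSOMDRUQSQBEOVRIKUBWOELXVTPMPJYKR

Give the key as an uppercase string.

  i= 0: R-M =  5 → F
  i= 1: V-Y = 23 → X
  i= 2: R-V = 22 → W
  i= 3: Q-R = 25 → Z
  i= 4: K-Z = 11 → L
  i= 5: J-M = 23 → X
  i= 6: S-Y = 20 → U
  i= 7: O-J =  5 → F
  i= 8: M-P = 23 → X
  i= 9: D-H = 22 → W
  i=10: R-S = 25 → Z
  i=11: U-J = 11 → L
  i=12: Q-T = 23 → X
  i=13: S-Y = 20 → U
  i=14: Q-L =  5 → F
  i=15: B-E = 23 → X
  i=16: E-I = 22 → W
  i=17: O-P = 25 → Z
  i=18: V-K = 11 → L
  i=19: R-U = 23 → X
  i=20: I-O = 20 → U
  i=21: K-F =  5 → F
  i=22: U-X = 23 → X
  i=23: B-F = 22 → W
  i=24: W-X = 25 → Z
  i=25: O-D = 11 → L
  i=26: E-H = 23 → X
  i=27: L-R = 20 → U
  i=28: X-S =  5 → F
  i=29: V-Y = 23 → X
  i=30: T-X = 22 → W
  i=31: P-Q = 25 → Z
  i=32: M-B = 11 → L
  i=33: P-S = 23 → X
  i=34: J-P = 20 → U
  i=35: Y-T =  5 → F
  i=36: K-N = 23 → X
  i=37: R-V = 22 → W
  shifts repeat with period 7: FXWZLXU

FXWZLXU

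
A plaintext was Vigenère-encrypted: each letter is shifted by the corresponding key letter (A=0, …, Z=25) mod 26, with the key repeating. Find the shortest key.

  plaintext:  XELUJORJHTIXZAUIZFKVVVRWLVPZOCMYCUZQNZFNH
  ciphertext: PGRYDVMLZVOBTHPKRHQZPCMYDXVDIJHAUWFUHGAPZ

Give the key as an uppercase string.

SCGEUHVC

  i= 0: P-X = 18 → S
  i= 1: G-E =  2 → C
  i= 2: R-L =  6 → G
  i= 3: Y-U =  4 → E
  i= 4: D-J = 20 → U
  i= 5: V-O =  7 → H
  i= 6: M-R = 21 → V
  i= 7: L-J =  2 → C
  i= 8: Z-H = 18 → S
  i= 9: V-T =  2 → C
  i=10: O-I =  6 → G
  i=11: B-X =  4 → E
  i=12: T-Z = 20 → U
  i=13: H-A =  7 → H
  i=14: P-U = 21 → V
  i=15: K-I =  2 → C
  i=16: R-Z = 18 → S
  i=17: H-F =  2 → C
  i=18: Q-K =  6 → G
  i=19: Z-V =  4 → E
  i=20: P-V = 20 → U
  i=21: C-V =  7 → H
  i=22: M-R = 21 → V
  i=23: Y-W =  2 → C
  i=24: D-L = 18 → S
  i=25: X-V =  2 → C
  i=26: V-P =  6 → G
  i=27: D-Z =  4 → E
  i=28: I-O = 20 → U
  i=29: J-C =  7 → H
  i=30: H-M = 21 → V
  i=31: A-Y =  2 → C
  i=32: U-C = 18 → S
  i=33: W-U =  2 → C
  i=34: F-Z =  6 → G
  i=35: U-Q =  4 → E
  i=36: H-N = 20 → U
  i=37: G-Z =  7 → H
  i=38: A-F = 21 → V
  i=39: P-N =  2 → C
  i=40: Z-H = 18 → S
  shifts repeat with period 8: SCGEUHVC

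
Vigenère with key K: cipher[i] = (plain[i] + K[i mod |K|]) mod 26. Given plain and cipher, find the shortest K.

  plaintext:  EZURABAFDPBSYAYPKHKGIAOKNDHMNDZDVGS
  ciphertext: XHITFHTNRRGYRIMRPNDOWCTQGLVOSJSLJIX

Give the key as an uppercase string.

TIOCFG

  i= 0: X-E = 19 → T
  i= 1: H-Z =  8 → I
  i= 2: I-U = 14 → O
  i= 3: T-R =  2 → C
  i= 4: F-A =  5 → F
  i= 5: H-B =  6 → G
  i= 6: T-A = 19 → T
  i= 7: N-F =  8 → I
  i= 8: R-D = 14 → O
  i= 9: R-P =  2 → C
  i=10: G-B =  5 → F
  i=11: Y-S =  6 → G
  i=12: R-Y = 19 → T
  i=13: I-A =  8 → I
  i=14: M-Y = 14 → O
  i=15: R-P =  2 → C
  i=16: P-K =  5 → F
  i=17: N-H =  6 → G
  i=18: D-K = 19 → T
  i=19: O-G =  8 → I
  i=20: W-I = 14 → O
  i=21: C-A =  2 → C
  i=22: T-O =  5 → F
  i=23: Q-K =  6 → G
  i=24: G-N = 19 → T
  i=25: L-D =  8 → I
  i=26: V-H = 14 → O
  i=27: O-M =  2 → C
  i=28: S-N =  5 → F
  i=29: J-D =  6 → G
  i=30: S-Z = 19 → T
  i=31: L-D =  8 → I
  i=32: J-V = 14 → O
  i=33: I-G =  2 → C
  i=34: X-S =  5 → F
  shifts repeat with period 6: TIOCFG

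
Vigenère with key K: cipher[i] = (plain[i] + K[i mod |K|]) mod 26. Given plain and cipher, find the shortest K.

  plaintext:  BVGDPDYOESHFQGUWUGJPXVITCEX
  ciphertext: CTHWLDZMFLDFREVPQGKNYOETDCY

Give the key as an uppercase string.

BYBTWA

  i= 0: C-B =  1 → B
  i= 1: T-V = 24 → Y
  i= 2: H-G =  1 → B
  i= 3: W-D = 19 → T
  i= 4: L-P = 22 → W
  i= 5: D-D =  0 → A
  i= 6: Z-Y =  1 → B
  i= 7: M-O = 24 → Y
  i= 8: F-E =  1 → B
  i= 9: L-S = 19 → T
  i=10: D-H = 22 → W
  i=11: F-F =  0 → A
  i=12: R-Q =  1 → B
  i=13: E-G = 24 → Y
  i=14: V-U =  1 → B
  i=15: P-W = 19 → T
  i=16: Q-U = 22 → W
  i=17: G-G =  0 → A
  i=18: K-J =  1 → B
  i=19: N-P = 24 → Y
  i=20: Y-X =  1 → B
  i=21: O-V = 19 → T
  i=22: E-I = 22 → W
  i=23: T-T =  0 → A
  i=24: D-C =  1 → B
  i=25: C-E = 24 → Y
  i=26: Y-X =  1 → B
  shifts repeat with period 6: BYBTWA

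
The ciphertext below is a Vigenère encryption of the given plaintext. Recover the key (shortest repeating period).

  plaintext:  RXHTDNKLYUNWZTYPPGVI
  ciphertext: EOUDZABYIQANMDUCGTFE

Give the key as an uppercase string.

NRNKW

  i= 0: E-R = 13 → N
  i= 1: O-X = 17 → R
  i= 2: U-H = 13 → N
  i= 3: D-T = 10 → K
  i= 4: Z-D = 22 → W
  i= 5: A-N = 13 → N
  i= 6: B-K = 17 → R
  i= 7: Y-L = 13 → N
  i= 8: I-Y = 10 → K
  i= 9: Q-U = 22 → W
  i=10: A-N = 13 → N
  i=11: N-W = 17 → R
  i=12: M-Z = 13 → N
  i=13: D-T = 10 → K
  i=14: U-Y = 22 → W
  i=15: C-P = 13 → N
  i=16: G-P = 17 → R
  i=17: T-G = 13 → N
  i=18: F-V = 10 → K
  i=19: E-I = 22 → W
  shifts repeat with period 5: NRNKW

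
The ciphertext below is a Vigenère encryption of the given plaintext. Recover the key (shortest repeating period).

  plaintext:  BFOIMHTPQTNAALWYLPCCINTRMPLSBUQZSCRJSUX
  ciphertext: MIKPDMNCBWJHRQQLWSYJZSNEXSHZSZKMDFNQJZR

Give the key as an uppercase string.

LDWHRFUN

  i= 0: M-B = 11 → L
  i= 1: I-F =  3 → D
  i= 2: K-O = 22 → W
  i= 3: P-I =  7 → H
  i= 4: D-M = 17 → R
  i= 5: M-H =  5 → F
  i= 6: N-T = 20 → U
  i= 7: C-P = 13 → N
  i= 8: B-Q = 11 → L
  i= 9: W-T =  3 → D
  i=10: J-N = 22 → W
  i=11: H-A =  7 → H
  i=12: R-A = 17 → R
  i=13: Q-L =  5 → F
  i=14: Q-W = 20 → U
  i=15: L-Y = 13 → N
  i=16: W-L = 11 → L
  i=17: S-P =  3 → D
  i=18: Y-C = 22 → W
  i=19: J-C =  7 → H
  i=20: Z-I = 17 → R
  i=21: S-N =  5 → F
  i=22: N-T = 20 → U
  i=23: E-R = 13 → N
  i=24: X-M = 11 → L
  i=25: S-P =  3 → D
  i=26: H-L = 22 → W
  i=27: Z-S =  7 → H
  i=28: S-B = 17 → R
  i=29: Z-U =  5 → F
  i=30: K-Q = 20 → U
  i=31: M-Z = 13 → N
  i=32: D-S = 11 → L
  i=33: F-C =  3 → D
  i=34: N-R = 22 → W
  i=35: Q-J =  7 → H
  i=36: J-S = 17 → R
  i=37: Z-U =  5 → F
  i=38: R-X = 20 → U
  shifts repeat with period 8: LDWHRFUN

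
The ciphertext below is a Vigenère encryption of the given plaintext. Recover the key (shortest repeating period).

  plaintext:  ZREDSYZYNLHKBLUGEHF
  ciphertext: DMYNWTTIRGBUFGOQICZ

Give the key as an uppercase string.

  i= 0: D-Z =  4 → E
  i= 1: M-R = 21 → V
  i= 2: Y-E = 20 → U
  i= 3: N-D = 10 → K
  i= 4: W-S =  4 → E
  i= 5: T-Y = 21 → V
  i= 6: T-Z = 20 → U
  i= 7: I-Y = 10 → K
  i= 8: R-N =  4 → E
  i= 9: G-L = 21 → V
  i=10: B-H = 20 → U
  i=11: U-K = 10 → K
  i=12: F-B =  4 → E
  i=13: G-L = 21 → V
  i=14: O-U = 20 → U
  i=15: Q-G = 10 → K
  i=16: I-E =  4 → E
  i=17: C-H = 21 → V
  i=18: Z-F = 20 → U
  shifts repeat with period 4: EVUK

EVUK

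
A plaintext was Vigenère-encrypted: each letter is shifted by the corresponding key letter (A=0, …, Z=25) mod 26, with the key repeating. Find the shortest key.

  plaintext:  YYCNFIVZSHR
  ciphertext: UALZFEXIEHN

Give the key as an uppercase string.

  i= 0: U-Y = 22 → W
  i= 1: A-Y =  2 → C
  i= 2: L-C =  9 → J
  i= 3: Z-N = 12 → M
  i= 4: F-F =  0 → A
  i= 5: E-I = 22 → W
  i= 6: X-V =  2 → C
  i= 7: I-Z =  9 → J
  i= 8: E-S = 12 → M
  i= 9: H-H =  0 → A
  i=10: N-R = 22 → W
  shifts repeat with period 5: WCJMA

WCJMA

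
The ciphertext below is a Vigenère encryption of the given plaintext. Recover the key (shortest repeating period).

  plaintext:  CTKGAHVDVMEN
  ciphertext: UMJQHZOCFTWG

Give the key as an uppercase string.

STZKH

  i= 0: U-C = 18 → S
  i= 1: M-T = 19 → T
  i= 2: J-K = 25 → Z
  i= 3: Q-G = 10 → K
  i= 4: H-A =  7 → H
  i= 5: Z-H = 18 → S
  i= 6: O-V = 19 → T
  i= 7: C-D = 25 → Z
  i= 8: F-V = 10 → K
  i= 9: T-M =  7 → H
  i=10: W-E = 18 → S
  i=11: G-N = 19 → T
  shifts repeat with period 5: STZKH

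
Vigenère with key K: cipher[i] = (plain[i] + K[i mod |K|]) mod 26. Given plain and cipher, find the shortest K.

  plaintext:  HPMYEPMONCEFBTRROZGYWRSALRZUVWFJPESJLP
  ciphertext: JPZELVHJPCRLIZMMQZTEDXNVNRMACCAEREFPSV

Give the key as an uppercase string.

CANGHGVV

  i= 0: J-H =  2 → C
  i= 1: P-P =  0 → A
  i= 2: Z-M = 13 → N
  i= 3: E-Y =  6 → G
  i= 4: L-E =  7 → H
  i= 5: V-P =  6 → G
  i= 6: H-M = 21 → V
  i= 7: J-O = 21 → V
  i= 8: P-N =  2 → C
  i= 9: C-C =  0 → A
  i=10: R-E = 13 → N
  i=11: L-F =  6 → G
  i=12: I-B =  7 → H
  i=13: Z-T =  6 → G
  i=14: M-R = 21 → V
  i=15: M-R = 21 → V
  i=16: Q-O =  2 → C
  i=17: Z-Z =  0 → A
  i=18: T-G = 13 → N
  i=19: E-Y =  6 → G
  i=20: D-W =  7 → H
  i=21: X-R =  6 → G
  i=22: N-S = 21 → V
  i=23: V-A = 21 → V
  i=24: N-L =  2 → C
  i=25: R-R =  0 → A
  i=26: M-Z = 13 → N
  i=27: A-U =  6 → G
  i=28: C-V =  7 → H
  i=29: C-W =  6 → G
  i=30: A-F = 21 → V
  i=31: E-J = 21 → V
  i=32: R-P =  2 → C
  i=33: E-E =  0 → A
  i=34: F-S = 13 → N
  i=35: P-J =  6 → G
  i=36: S-L =  7 → H
  i=37: V-P =  6 → G
  shifts repeat with period 8: CANGHGVV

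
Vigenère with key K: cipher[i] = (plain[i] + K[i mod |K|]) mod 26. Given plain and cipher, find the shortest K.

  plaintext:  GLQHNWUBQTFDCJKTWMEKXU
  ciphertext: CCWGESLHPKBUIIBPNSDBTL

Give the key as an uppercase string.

WRGZR

  i= 0: C-G = 22 → W
  i= 1: C-L = 17 → R
  i= 2: W-Q =  6 → G
  i= 3: G-H = 25 → Z
  i= 4: E-N = 17 → R
  i= 5: S-W = 22 → W
  i= 6: L-U = 17 → R
  i= 7: H-B =  6 → G
  i= 8: P-Q = 25 → Z
  i= 9: K-T = 17 → R
  i=10: B-F = 22 → W
  i=11: U-D = 17 → R
  i=12: I-C =  6 → G
  i=13: I-J = 25 → Z
  i=14: B-K = 17 → R
  i=15: P-T = 22 → W
  i=16: N-W = 17 → R
  i=17: S-M =  6 → G
  i=18: D-E = 25 → Z
  i=19: B-K = 17 → R
  i=20: T-X = 22 → W
  i=21: L-U = 17 → R
  shifts repeat with period 5: WRGZR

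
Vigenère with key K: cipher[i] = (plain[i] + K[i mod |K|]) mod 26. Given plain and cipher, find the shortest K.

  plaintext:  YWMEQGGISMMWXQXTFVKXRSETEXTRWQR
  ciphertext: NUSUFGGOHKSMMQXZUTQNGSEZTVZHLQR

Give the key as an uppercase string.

PYGQPAAG

  i= 0: N-Y = 15 → P
  i= 1: U-W = 24 → Y
  i= 2: S-M =  6 → G
  i= 3: U-E = 16 → Q
  i= 4: F-Q = 15 → P
  i= 5: G-G =  0 → A
  i= 6: G-G =  0 → A
  i= 7: O-I =  6 → G
  i= 8: H-S = 15 → P
  i= 9: K-M = 24 → Y
  i=10: S-M =  6 → G
  i=11: M-W = 16 → Q
  i=12: M-X = 15 → P
  i=13: Q-Q =  0 → A
  i=14: X-X =  0 → A
  i=15: Z-T =  6 → G
  i=16: U-F = 15 → P
  i=17: T-V = 24 → Y
  i=18: Q-K =  6 → G
  i=19: N-X = 16 → Q
  i=20: G-R = 15 → P
  i=21: S-S =  0 → A
  i=22: E-E =  0 → A
  i=23: Z-T =  6 → G
  i=24: T-E = 15 → P
  i=25: V-X = 24 → Y
  i=26: Z-T =  6 → G
  i=27: H-R = 16 → Q
  i=28: L-W = 15 → P
  i=29: Q-Q =  0 → A
  i=30: R-R =  0 → A
  shifts repeat with period 8: PYGQPAAG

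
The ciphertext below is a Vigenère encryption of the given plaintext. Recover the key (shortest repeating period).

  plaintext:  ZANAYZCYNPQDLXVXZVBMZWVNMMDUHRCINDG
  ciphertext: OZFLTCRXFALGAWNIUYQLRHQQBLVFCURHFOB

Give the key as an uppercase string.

  i= 0: O-Z = 15 → P
  i= 1: Z-A = 25 → Z
  i= 2: F-N = 18 → S
  i= 3: L-A = 11 → L
  i= 4: T-Y = 21 → V
  i= 5: C-Z =  3 → D
  i= 6: R-C = 15 → P
  i= 7: X-Y = 25 → Z
  i= 8: F-N = 18 → S
  i= 9: A-P = 11 → L
  i=10: L-Q = 21 → V
  i=11: G-D =  3 → D
  i=12: A-L = 15 → P
  i=13: W-X = 25 → Z
  i=14: N-V = 18 → S
  i=15: I-X = 11 → L
  i=16: U-Z = 21 → V
  i=17: Y-V =  3 → D
  i=18: Q-B = 15 → P
  i=19: L-M = 25 → Z
  i=20: R-Z = 18 → S
  i=21: H-W = 11 → L
  i=22: Q-V = 21 → V
  i=23: Q-N =  3 → D
  i=24: B-M = 15 → P
  i=25: L-M = 25 → Z
  i=26: V-D = 18 → S
  i=27: F-U = 11 → L
  i=28: C-H = 21 → V
  i=29: U-R =  3 → D
  i=30: R-C = 15 → P
  i=31: H-I = 25 → Z
  i=32: F-N = 18 → S
  i=33: O-D = 11 → L
  i=34: B-G = 21 → V
  shifts repeat with period 6: PZSLVD

PZSLVD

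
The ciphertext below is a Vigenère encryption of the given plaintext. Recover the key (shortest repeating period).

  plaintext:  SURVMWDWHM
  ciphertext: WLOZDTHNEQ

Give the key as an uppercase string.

  i= 0: W-S =  4 → E
  i= 1: L-U = 17 → R
  i= 2: O-R = 23 → X
  i= 3: Z-V =  4 → E
  i= 4: D-M = 17 → R
  i= 5: T-W = 23 → X
  i= 6: H-D =  4 → E
  i= 7: N-W = 17 → R
  i= 8: E-H = 23 → X
  i= 9: Q-M =  4 → E
  shifts repeat with period 3: ERX

ERX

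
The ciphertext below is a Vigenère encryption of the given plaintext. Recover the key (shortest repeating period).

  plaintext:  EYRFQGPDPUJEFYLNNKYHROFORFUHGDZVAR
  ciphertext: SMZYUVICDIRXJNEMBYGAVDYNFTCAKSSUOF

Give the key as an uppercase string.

  i= 0: S-E = 14 → O
  i= 1: M-Y = 14 → O
  i= 2: Z-R =  8 → I
  i= 3: Y-F = 19 → T
  i= 4: U-Q =  4 → E
  i= 5: V-G = 15 → P
  i= 6: I-P = 19 → T
  i= 7: C-D = 25 → Z
  i= 8: D-P = 14 → O
  i= 9: I-U = 14 → O
  i=10: R-J =  8 → I
  i=11: X-E = 19 → T
  i=12: J-F =  4 → E
  i=13: N-Y = 15 → P
  i=14: E-L = 19 → T
  i=15: M-N = 25 → Z
  i=16: B-N = 14 → O
  i=17: Y-K = 14 → O
  i=18: G-Y =  8 → I
  i=19: A-H = 19 → T
  i=20: V-R =  4 → E
  i=21: D-O = 15 → P
  i=22: Y-F = 19 → T
  i=23: N-O = 25 → Z
  i=24: F-R = 14 → O
  i=25: T-F = 14 → O
  i=26: C-U =  8 → I
  i=27: A-H = 19 → T
  i=28: K-G =  4 → E
  i=29: S-D = 15 → P
  i=30: S-Z = 19 → T
  i=31: U-V = 25 → Z
  i=32: O-A = 14 → O
  i=33: F-R = 14 → O
  shifts repeat with period 8: OOITEPTZ

OOITEPTZ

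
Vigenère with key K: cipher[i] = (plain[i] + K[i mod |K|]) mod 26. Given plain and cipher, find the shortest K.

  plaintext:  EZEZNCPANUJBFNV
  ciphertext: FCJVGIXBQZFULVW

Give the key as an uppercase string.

BDFWTGI

  i= 0: F-E =  1 → B
  i= 1: C-Z =  3 → D
  i= 2: J-E =  5 → F
  i= 3: V-Z = 22 → W
  i= 4: G-N = 19 → T
  i= 5: I-C =  6 → G
  i= 6: X-P =  8 → I
  i= 7: B-A =  1 → B
  i= 8: Q-N =  3 → D
  i= 9: Z-U =  5 → F
  i=10: F-J = 22 → W
  i=11: U-B = 19 → T
  i=12: L-F =  6 → G
  i=13: V-N =  8 → I
  i=14: W-V =  1 → B
  shifts repeat with period 7: BDFWTGI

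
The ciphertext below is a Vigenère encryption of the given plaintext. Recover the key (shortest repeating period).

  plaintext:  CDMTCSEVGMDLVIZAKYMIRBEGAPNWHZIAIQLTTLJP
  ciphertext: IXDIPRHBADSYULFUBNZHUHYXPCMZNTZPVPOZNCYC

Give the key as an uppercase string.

GURPNZD

  i= 0: I-C =  6 → G
  i= 1: X-D = 20 → U
  i= 2: D-M = 17 → R
  i= 3: I-T = 15 → P
  i= 4: P-C = 13 → N
  i= 5: R-S = 25 → Z
  i= 6: H-E =  3 → D
  i= 7: B-V =  6 → G
  i= 8: A-G = 20 → U
  i= 9: D-M = 17 → R
  i=10: S-D = 15 → P
  i=11: Y-L = 13 → N
  i=12: U-V = 25 → Z
  i=13: L-I =  3 → D
  i=14: F-Z =  6 → G
  i=15: U-A = 20 → U
  i=16: B-K = 17 → R
  i=17: N-Y = 15 → P
  i=18: Z-M = 13 → N
  i=19: H-I = 25 → Z
  i=20: U-R =  3 → D
  i=21: H-B =  6 → G
  i=22: Y-E = 20 → U
  i=23: X-G = 17 → R
  i=24: P-A = 15 → P
  i=25: C-P = 13 → N
  i=26: M-N = 25 → Z
  i=27: Z-W =  3 → D
  i=28: N-H =  6 → G
  i=29: T-Z = 20 → U
  i=30: Z-I = 17 → R
  i=31: P-A = 15 → P
  i=32: V-I = 13 → N
  i=33: P-Q = 25 → Z
  i=34: O-L =  3 → D
  i=35: Z-T =  6 → G
  i=36: N-T = 20 → U
  i=37: C-L = 17 → R
  i=38: Y-J = 15 → P
  i=39: C-P = 13 → N
  shifts repeat with period 7: GURPNZD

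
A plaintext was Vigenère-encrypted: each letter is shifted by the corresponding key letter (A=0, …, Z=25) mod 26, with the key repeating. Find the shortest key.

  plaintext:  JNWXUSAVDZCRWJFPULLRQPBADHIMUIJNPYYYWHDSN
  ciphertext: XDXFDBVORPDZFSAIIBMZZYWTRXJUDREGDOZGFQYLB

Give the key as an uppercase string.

OQBIJJVT

  i= 0: X-J = 14 → O
  i= 1: D-N = 16 → Q
  i= 2: X-W =  1 → B
  i= 3: F-X =  8 → I
  i= 4: D-U =  9 → J
  i= 5: B-S =  9 → J
  i= 6: V-A = 21 → V
  i= 7: O-V = 19 → T
  i= 8: R-D = 14 → O
  i= 9: P-Z = 16 → Q
  i=10: D-C =  1 → B
  i=11: Z-R =  8 → I
  i=12: F-W =  9 → J
  i=13: S-J =  9 → J
  i=14: A-F = 21 → V
  i=15: I-P = 19 → T
  i=16: I-U = 14 → O
  i=17: B-L = 16 → Q
  i=18: M-L =  1 → B
  i=19: Z-R =  8 → I
  i=20: Z-Q =  9 → J
  i=21: Y-P =  9 → J
  i=22: W-B = 21 → V
  i=23: T-A = 19 → T
  i=24: R-D = 14 → O
  i=25: X-H = 16 → Q
  i=26: J-I =  1 → B
  i=27: U-M =  8 → I
  i=28: D-U =  9 → J
  i=29: R-I =  9 → J
  i=30: E-J = 21 → V
  i=31: G-N = 19 → T
  i=32: D-P = 14 → O
  i=33: O-Y = 16 → Q
  i=34: Z-Y =  1 → B
  i=35: G-Y =  8 → I
  i=36: F-W =  9 → J
  i=37: Q-H =  9 → J
  i=38: Y-D = 21 → V
  i=39: L-S = 19 → T
  i=40: B-N = 14 → O
  shifts repeat with period 8: OQBIJJVT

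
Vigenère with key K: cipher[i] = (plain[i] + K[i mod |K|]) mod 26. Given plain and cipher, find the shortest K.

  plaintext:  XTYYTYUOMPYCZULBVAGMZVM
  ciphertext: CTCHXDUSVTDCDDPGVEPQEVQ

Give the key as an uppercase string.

  i= 0: C-X =  5 → F
  i= 1: T-T =  0 → A
  i= 2: C-Y =  4 → E
  i= 3: H-Y =  9 → J
  i= 4: X-T =  4 → E
  i= 5: D-Y =  5 → F
  i= 6: U-U =  0 → A
  i= 7: S-O =  4 → E
  i= 8: V-M =  9 → J
  i= 9: T-P =  4 → E
  i=10: D-Y =  5 → F
  i=11: C-C =  0 → A
  i=12: D-Z =  4 → E
  i=13: D-U =  9 → J
  i=14: P-L =  4 → E
  i=15: G-B =  5 → F
  i=16: V-V =  0 → A
  i=17: E-A =  4 → E
  i=18: P-G =  9 → J
  i=19: Q-M =  4 → E
  i=20: E-Z =  5 → F
  i=21: V-V =  0 → A
  i=22: Q-M =  4 → E
  shifts repeat with period 5: FAEJE

FAEJE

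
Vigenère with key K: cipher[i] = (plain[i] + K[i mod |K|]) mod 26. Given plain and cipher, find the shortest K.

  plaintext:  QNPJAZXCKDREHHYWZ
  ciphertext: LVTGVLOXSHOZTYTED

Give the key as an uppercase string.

  i= 0: L-Q = 21 → V
  i= 1: V-N =  8 → I
  i= 2: T-P =  4 → E
  i= 3: G-J = 23 → X
  i= 4: V-A = 21 → V
  i= 5: L-Z = 12 → M
  i= 6: O-X = 17 → R
  i= 7: X-C = 21 → V
  i= 8: S-K =  8 → I
  i= 9: H-D =  4 → E
  i=10: O-R = 23 → X
  i=11: Z-E = 21 → V
  i=12: T-H = 12 → M
  i=13: Y-H = 17 → R
  i=14: T-Y = 21 → V
  i=15: E-W =  8 → I
  i=16: D-Z =  4 → E
  shifts repeat with period 7: VIEXVMR

VIEXVMR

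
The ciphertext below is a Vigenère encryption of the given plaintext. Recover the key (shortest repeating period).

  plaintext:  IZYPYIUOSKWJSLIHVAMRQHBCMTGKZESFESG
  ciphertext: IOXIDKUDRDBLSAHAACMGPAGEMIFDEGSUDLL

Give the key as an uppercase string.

  i= 0: I-I =  0 → A
  i= 1: O-Z = 15 → P
  i= 2: X-Y = 25 → Z
  i= 3: I-P = 19 → T
  i= 4: D-Y =  5 → F
  i= 5: K-I =  2 → C
  i= 6: U-U =  0 → A
  i= 7: D-O = 15 → P
  i= 8: R-S = 25 → Z
  i= 9: D-K = 19 → T
  i=10: B-W =  5 → F
  i=11: L-J =  2 → C
  i=12: S-S =  0 → A
  i=13: A-L = 15 → P
  i=14: H-I = 25 → Z
  i=15: A-H = 19 → T
  i=16: A-V =  5 → F
  i=17: C-A =  2 → C
  i=18: M-M =  0 → A
  i=19: G-R = 15 → P
  i=20: P-Q = 25 → Z
  i=21: A-H = 19 → T
  i=22: G-B =  5 → F
  i=23: E-C =  2 → C
  i=24: M-M =  0 → A
  i=25: I-T = 15 → P
  i=26: F-G = 25 → Z
  i=27: D-K = 19 → T
  i=28: E-Z =  5 → F
  i=29: G-E =  2 → C
  i=30: S-S =  0 → A
  i=31: U-F = 15 → P
  i=32: D-E = 25 → Z
  i=33: L-S = 19 → T
  i=34: L-G =  5 → F
  shifts repeat with period 6: APZTFC

APZTFC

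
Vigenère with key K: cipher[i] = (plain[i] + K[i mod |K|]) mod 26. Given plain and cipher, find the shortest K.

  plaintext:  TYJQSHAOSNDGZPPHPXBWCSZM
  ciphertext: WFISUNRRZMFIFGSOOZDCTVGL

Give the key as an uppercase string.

DHZCCGR

  i= 0: W-T =  3 → D
  i= 1: F-Y =  7 → H
  i= 2: I-J = 25 → Z
  i= 3: S-Q =  2 → C
  i= 4: U-S =  2 → C
  i= 5: N-H =  6 → G
  i= 6: R-A = 17 → R
  i= 7: R-O =  3 → D
  i= 8: Z-S =  7 → H
  i= 9: M-N = 25 → Z
  i=10: F-D =  2 → C
  i=11: I-G =  2 → C
  i=12: F-Z =  6 → G
  i=13: G-P = 17 → R
  i=14: S-P =  3 → D
  i=15: O-H =  7 → H
  i=16: O-P = 25 → Z
  i=17: Z-X =  2 → C
  i=18: D-B =  2 → C
  i=19: C-W =  6 → G
  i=20: T-C = 17 → R
  i=21: V-S =  3 → D
  i=22: G-Z =  7 → H
  i=23: L-M = 25 → Z
  shifts repeat with period 7: DHZCCGR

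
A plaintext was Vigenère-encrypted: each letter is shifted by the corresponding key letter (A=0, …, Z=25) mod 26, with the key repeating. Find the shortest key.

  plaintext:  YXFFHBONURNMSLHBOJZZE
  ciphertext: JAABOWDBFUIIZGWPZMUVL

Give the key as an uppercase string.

LDVWHVPO

  i= 0: J-Y = 11 → L
  i= 1: A-X =  3 → D
  i= 2: A-F = 21 → V
  i= 3: B-F = 22 → W
  i= 4: O-H =  7 → H
  i= 5: W-B = 21 → V
  i= 6: D-O = 15 → P
  i= 7: B-N = 14 → O
  i= 8: F-U = 11 → L
  i= 9: U-R =  3 → D
  i=10: I-N = 21 → V
  i=11: I-M = 22 → W
  i=12: Z-S =  7 → H
  i=13: G-L = 21 → V
  i=14: W-H = 15 → P
  i=15: P-B = 14 → O
  i=16: Z-O = 11 → L
  i=17: M-J =  3 → D
  i=18: U-Z = 21 → V
  i=19: V-Z = 22 → W
  i=20: L-E =  7 → H
  shifts repeat with period 8: LDVWHVPO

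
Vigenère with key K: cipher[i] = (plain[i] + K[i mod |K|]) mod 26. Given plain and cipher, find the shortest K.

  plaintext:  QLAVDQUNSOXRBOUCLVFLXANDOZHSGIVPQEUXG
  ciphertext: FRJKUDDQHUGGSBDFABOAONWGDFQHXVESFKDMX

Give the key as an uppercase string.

PGJPRNJD

  i= 0: F-Q = 15 → P
  i= 1: R-L =  6 → G
  i= 2: J-A =  9 → J
  i= 3: K-V = 15 → P
  i= 4: U-D = 17 → R
  i= 5: D-Q = 13 → N
  i= 6: D-U =  9 → J
  i= 7: Q-N =  3 → D
  i= 8: H-S = 15 → P
  i= 9: U-O =  6 → G
  i=10: G-X =  9 → J
  i=11: G-R = 15 → P
  i=12: S-B = 17 → R
  i=13: B-O = 13 → N
  i=14: D-U =  9 → J
  i=15: F-C =  3 → D
  i=16: A-L = 15 → P
  i=17: B-V =  6 → G
  i=18: O-F =  9 → J
  i=19: A-L = 15 → P
  i=20: O-X = 17 → R
  i=21: N-A = 13 → N
  i=22: W-N =  9 → J
  i=23: G-D =  3 → D
  i=24: D-O = 15 → P
  i=25: F-Z =  6 → G
  i=26: Q-H =  9 → J
  i=27: H-S = 15 → P
  i=28: X-G = 17 → R
  i=29: V-I = 13 → N
  i=30: E-V =  9 → J
  i=31: S-P =  3 → D
  i=32: F-Q = 15 → P
  i=33: K-E =  6 → G
  i=34: D-U =  9 → J
  i=35: M-X = 15 → P
  i=36: X-G = 17 → R
  shifts repeat with period 8: PGJPRNJD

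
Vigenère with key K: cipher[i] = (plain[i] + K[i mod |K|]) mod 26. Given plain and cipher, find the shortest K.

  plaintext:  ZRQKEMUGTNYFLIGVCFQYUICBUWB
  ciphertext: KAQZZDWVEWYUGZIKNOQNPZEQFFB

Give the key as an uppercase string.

LJAPVRCP

  i= 0: K-Z = 11 → L
  i= 1: A-R =  9 → J
  i= 2: Q-Q =  0 → A
  i= 3: Z-K = 15 → P
  i= 4: Z-E = 21 → V
  i= 5: D-M = 17 → R
  i= 6: W-U =  2 → C
  i= 7: V-G = 15 → P
  i= 8: E-T = 11 → L
  i= 9: W-N =  9 → J
  i=10: Y-Y =  0 → A
  i=11: U-F = 15 → P
  i=12: G-L = 21 → V
  i=13: Z-I = 17 → R
  i=14: I-G =  2 → C
  i=15: K-V = 15 → P
  i=16: N-C = 11 → L
  i=17: O-F =  9 → J
  i=18: Q-Q =  0 → A
  i=19: N-Y = 15 → P
  i=20: P-U = 21 → V
  i=21: Z-I = 17 → R
  i=22: E-C =  2 → C
  i=23: Q-B = 15 → P
  i=24: F-U = 11 → L
  i=25: F-W =  9 → J
  i=26: B-B =  0 → A
  shifts repeat with period 8: LJAPVRCP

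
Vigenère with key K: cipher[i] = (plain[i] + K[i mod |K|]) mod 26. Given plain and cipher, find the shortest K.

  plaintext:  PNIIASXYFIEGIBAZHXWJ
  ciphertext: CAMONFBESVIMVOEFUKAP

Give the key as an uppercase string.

  i= 0: C-P = 13 → N
  i= 1: A-N = 13 → N
  i= 2: M-I =  4 → E
  i= 3: O-I =  6 → G
  i= 4: N-A = 13 → N
  i= 5: F-S = 13 → N
  i= 6: B-X =  4 → E
  i= 7: E-Y =  6 → G
  i= 8: S-F = 13 → N
  i= 9: V-I = 13 → N
  i=10: I-E =  4 → E
  i=11: M-G =  6 → G
  i=12: V-I = 13 → N
  i=13: O-B = 13 → N
  i=14: E-A =  4 → E
  i=15: F-Z =  6 → G
  i=16: U-H = 13 → N
  i=17: K-X = 13 → N
  i=18: A-W =  4 → E
  i=19: P-J =  6 → G
  shifts repeat with period 4: NNEG

NNEG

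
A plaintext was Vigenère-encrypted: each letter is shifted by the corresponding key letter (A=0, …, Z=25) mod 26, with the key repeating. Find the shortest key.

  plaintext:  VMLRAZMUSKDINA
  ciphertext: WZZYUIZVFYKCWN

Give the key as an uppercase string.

BNOHUJN

  i= 0: W-V =  1 → B
  i= 1: Z-M = 13 → N
  i= 2: Z-L = 14 → O
  i= 3: Y-R =  7 → H
  i= 4: U-A = 20 → U
  i= 5: I-Z =  9 → J
  i= 6: Z-M = 13 → N
  i= 7: V-U =  1 → B
  i= 8: F-S = 13 → N
  i= 9: Y-K = 14 → O
  i=10: K-D =  7 → H
  i=11: C-I = 20 → U
  i=12: W-N =  9 → J
  i=13: N-A = 13 → N
  shifts repeat with period 7: BNOHUJN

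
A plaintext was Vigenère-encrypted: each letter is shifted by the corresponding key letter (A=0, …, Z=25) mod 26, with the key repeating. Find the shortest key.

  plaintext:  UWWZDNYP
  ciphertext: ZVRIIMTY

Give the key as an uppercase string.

  i= 0: Z-U =  5 → F
  i= 1: V-W = 25 → Z
  i= 2: R-W = 21 → V
  i= 3: I-Z =  9 → J
  i= 4: I-D =  5 → F
  i= 5: M-N = 25 → Z
  i= 6: T-Y = 21 → V
  i= 7: Y-P =  9 → J
  shifts repeat with period 4: FZVJ

FZVJ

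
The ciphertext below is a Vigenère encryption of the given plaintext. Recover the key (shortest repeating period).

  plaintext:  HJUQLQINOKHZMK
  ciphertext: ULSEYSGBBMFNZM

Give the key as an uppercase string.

  i= 0: U-H = 13 → N
  i= 1: L-J =  2 → C
  i= 2: S-U = 24 → Y
  i= 3: E-Q = 14 → O
  i= 4: Y-L = 13 → N
  i= 5: S-Q =  2 → C
  i= 6: G-I = 24 → Y
  i= 7: B-N = 14 → O
  i= 8: B-O = 13 → N
  i= 9: M-K =  2 → C
  i=10: F-H = 24 → Y
  i=11: N-Z = 14 → O
  i=12: Z-M = 13 → N
  i=13: M-K =  2 → C
  shifts repeat with period 4: NCYO

NCYO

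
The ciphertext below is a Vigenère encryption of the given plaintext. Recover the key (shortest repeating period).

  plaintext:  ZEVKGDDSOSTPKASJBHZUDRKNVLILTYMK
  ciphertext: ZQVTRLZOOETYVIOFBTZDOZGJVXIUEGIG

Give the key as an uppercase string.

AMAJLIWW

  i= 0: Z-Z =  0 → A
  i= 1: Q-E = 12 → M
  i= 2: V-V =  0 → A
  i= 3: T-K =  9 → J
  i= 4: R-G = 11 → L
  i= 5: L-D =  8 → I
  i= 6: Z-D = 22 → W
  i= 7: O-S = 22 → W
  i= 8: O-O =  0 → A
  i= 9: E-S = 12 → M
  i=10: T-T =  0 → A
  i=11: Y-P =  9 → J
  i=12: V-K = 11 → L
  i=13: I-A =  8 → I
  i=14: O-S = 22 → W
  i=15: F-J = 22 → W
  i=16: B-B =  0 → A
  i=17: T-H = 12 → M
  i=18: Z-Z =  0 → A
  i=19: D-U =  9 → J
  i=20: O-D = 11 → L
  i=21: Z-R =  8 → I
  i=22: G-K = 22 → W
  i=23: J-N = 22 → W
  i=24: V-V =  0 → A
  i=25: X-L = 12 → M
  i=26: I-I =  0 → A
  i=27: U-L =  9 → J
  i=28: E-T = 11 → L
  i=29: G-Y =  8 → I
  i=30: I-M = 22 → W
  i=31: G-K = 22 → W
  shifts repeat with period 8: AMAJLIWW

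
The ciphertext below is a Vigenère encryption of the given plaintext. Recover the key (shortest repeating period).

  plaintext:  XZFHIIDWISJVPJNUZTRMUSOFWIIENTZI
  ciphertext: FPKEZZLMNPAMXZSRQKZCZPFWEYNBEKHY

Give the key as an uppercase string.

IQFXRR

  i= 0: F-X =  8 → I
  i= 1: P-Z = 16 → Q
  i= 2: K-F =  5 → F
  i= 3: E-H = 23 → X
  i= 4: Z-I = 17 → R
  i= 5: Z-I = 17 → R
  i= 6: L-D =  8 → I
  i= 7: M-W = 16 → Q
  i= 8: N-I =  5 → F
  i= 9: P-S = 23 → X
  i=10: A-J = 17 → R
  i=11: M-V = 17 → R
  i=12: X-P =  8 → I
  i=13: Z-J = 16 → Q
  i=14: S-N =  5 → F
  i=15: R-U = 23 → X
  i=16: Q-Z = 17 → R
  i=17: K-T = 17 → R
  i=18: Z-R =  8 → I
  i=19: C-M = 16 → Q
  i=20: Z-U =  5 → F
  i=21: P-S = 23 → X
  i=22: F-O = 17 → R
  i=23: W-F = 17 → R
  i=24: E-W =  8 → I
  i=25: Y-I = 16 → Q
  i=26: N-I =  5 → F
  i=27: B-E = 23 → X
  i=28: E-N = 17 → R
  i=29: K-T = 17 → R
  i=30: H-Z =  8 → I
  i=31: Y-I = 16 → Q
  shifts repeat with period 6: IQFXRR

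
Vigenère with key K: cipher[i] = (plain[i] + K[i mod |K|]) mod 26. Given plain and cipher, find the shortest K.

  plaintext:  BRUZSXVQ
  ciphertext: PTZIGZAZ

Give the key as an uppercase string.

OCFJ

  i= 0: P-B = 14 → O
  i= 1: T-R =  2 → C
  i= 2: Z-U =  5 → F
  i= 3: I-Z =  9 → J
  i= 4: G-S = 14 → O
  i= 5: Z-X =  2 → C
  i= 6: A-V =  5 → F
  i= 7: Z-Q =  9 → J
  shifts repeat with period 4: OCFJ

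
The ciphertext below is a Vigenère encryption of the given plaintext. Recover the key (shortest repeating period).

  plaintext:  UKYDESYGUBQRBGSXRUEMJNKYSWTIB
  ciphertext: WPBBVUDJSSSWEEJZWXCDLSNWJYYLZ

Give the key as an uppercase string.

  i= 0: W-U =  2 → C
  i= 1: P-K =  5 → F
  i= 2: B-Y =  3 → D
  i= 3: B-D = 24 → Y
  i= 4: V-E = 17 → R
  i= 5: U-S =  2 → C
  i= 6: D-Y =  5 → F
  i= 7: J-G =  3 → D
  i= 8: S-U = 24 → Y
  i= 9: S-B = 17 → R
  i=10: S-Q =  2 → C
  i=11: W-R =  5 → F
  i=12: E-B =  3 → D
  i=13: E-G = 24 → Y
  i=14: J-S = 17 → R
  i=15: Z-X =  2 → C
  i=16: W-R =  5 → F
  i=17: X-U =  3 → D
  i=18: C-E = 24 → Y
  i=19: D-M = 17 → R
  i=20: L-J =  2 → C
  i=21: S-N =  5 → F
  i=22: N-K =  3 → D
  i=23: W-Y = 24 → Y
  i=24: J-S = 17 → R
  i=25: Y-W =  2 → C
  i=26: Y-T =  5 → F
  i=27: L-I =  3 → D
  i=28: Z-B = 24 → Y
  shifts repeat with period 5: CFDYR

CFDYR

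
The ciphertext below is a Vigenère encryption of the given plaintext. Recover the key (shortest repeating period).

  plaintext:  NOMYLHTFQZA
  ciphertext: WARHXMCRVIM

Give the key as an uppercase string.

  i= 0: W-N =  9 → J
  i= 1: A-O = 12 → M
  i= 2: R-M =  5 → F
  i= 3: H-Y =  9 → J
  i= 4: X-L = 12 → M
  i= 5: M-H =  5 → F
  i= 6: C-T =  9 → J
  i= 7: R-F = 12 → M
  i= 8: V-Q =  5 → F
  i= 9: I-Z =  9 → J
  i=10: M-A = 12 → M
  shifts repeat with period 3: JMF

JMF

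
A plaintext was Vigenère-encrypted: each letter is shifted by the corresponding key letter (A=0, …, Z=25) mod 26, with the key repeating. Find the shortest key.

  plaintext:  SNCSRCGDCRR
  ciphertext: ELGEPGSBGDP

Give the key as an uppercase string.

MYE

  i= 0: E-S = 12 → M
  i= 1: L-N = 24 → Y
  i= 2: G-C =  4 → E
  i= 3: E-S = 12 → M
  i= 4: P-R = 24 → Y
  i= 5: G-C =  4 → E
  i= 6: S-G = 12 → M
  i= 7: B-D = 24 → Y
  i= 8: G-C =  4 → E
  i= 9: D-R = 12 → M
  i=10: P-R = 24 → Y
  shifts repeat with period 3: MYE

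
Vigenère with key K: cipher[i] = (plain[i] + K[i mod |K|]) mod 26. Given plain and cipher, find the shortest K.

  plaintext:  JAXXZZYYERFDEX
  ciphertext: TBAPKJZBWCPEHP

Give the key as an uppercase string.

  i= 0: T-J = 10 → K
  i= 1: B-A =  1 → B
  i= 2: A-X =  3 → D
  i= 3: P-X = 18 → S
  i= 4: K-Z = 11 → L
  i= 5: J-Z = 10 → K
  i= 6: Z-Y =  1 → B
  i= 7: B-Y =  3 → D
  i= 8: W-E = 18 → S
  i= 9: C-R = 11 → L
  i=10: P-F = 10 → K
  i=11: E-D =  1 → B
  i=12: H-E =  3 → D
  i=13: P-X = 18 → S
  shifts repeat with period 5: KBDSL

KBDSL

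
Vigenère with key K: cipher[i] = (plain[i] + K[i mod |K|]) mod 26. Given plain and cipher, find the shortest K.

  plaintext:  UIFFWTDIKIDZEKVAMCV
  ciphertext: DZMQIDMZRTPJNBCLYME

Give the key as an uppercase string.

  i= 0: D-U =  9 → J
  i= 1: Z-I = 17 → R
  i= 2: M-F =  7 → H
  i= 3: Q-F = 11 → L
  i= 4: I-W = 12 → M
  i= 5: D-T = 10 → K
  i= 6: M-D =  9 → J
  i= 7: Z-I = 17 → R
  i= 8: R-K =  7 → H
  i= 9: T-I = 11 → L
  i=10: P-D = 12 → M
  i=11: J-Z = 10 → K
  i=12: N-E =  9 → J
  i=13: B-K = 17 → R
  i=14: C-V =  7 → H
  i=15: L-A = 11 → L
  i=16: Y-M = 12 → M
  i=17: M-C = 10 → K
  i=18: E-V =  9 → J
  shifts repeat with period 6: JRHLMK

JRHLMK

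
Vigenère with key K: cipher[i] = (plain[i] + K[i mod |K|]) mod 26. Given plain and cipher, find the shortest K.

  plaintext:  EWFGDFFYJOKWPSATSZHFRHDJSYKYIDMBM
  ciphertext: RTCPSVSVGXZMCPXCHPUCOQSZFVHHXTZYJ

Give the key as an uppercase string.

  i= 0: R-E = 13 → N
  i= 1: T-W = 23 → X
  i= 2: C-F = 23 → X
  i= 3: P-G =  9 → J
  i= 4: S-D = 15 → P
  i= 5: V-F = 16 → Q
  i= 6: S-F = 13 → N
  i= 7: V-Y = 23 → X
  i= 8: G-J = 23 → X
  i= 9: X-O =  9 → J
  i=10: Z-K = 15 → P
  i=11: M-W = 16 → Q
  i=12: C-P = 13 → N
  i=13: P-S = 23 → X
  i=14: X-A = 23 → X
  i=15: C-T =  9 → J
  i=16: H-S = 15 → P
  i=17: P-Z = 16 → Q
  i=18: U-H = 13 → N
  i=19: C-F = 23 → X
  i=20: O-R = 23 → X
  i=21: Q-H =  9 → J
  i=22: S-D = 15 → P
  i=23: Z-J = 16 → Q
  i=24: F-S = 13 → N
  i=25: V-Y = 23 → X
  i=26: H-K = 23 → X
  i=27: H-Y =  9 → J
  i=28: X-I = 15 → P
  i=29: T-D = 16 → Q
  i=30: Z-M = 13 → N
  i=31: Y-B = 23 → X
  i=32: J-M = 23 → X
  shifts repeat with period 6: NXXJPQ

NXXJPQ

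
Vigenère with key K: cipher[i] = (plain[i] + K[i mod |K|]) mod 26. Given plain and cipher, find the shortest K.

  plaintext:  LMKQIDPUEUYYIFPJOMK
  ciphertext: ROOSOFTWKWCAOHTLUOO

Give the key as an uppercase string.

GCEC

  i= 0: R-L =  6 → G
  i= 1: O-M =  2 → C
  i= 2: O-K =  4 → E
  i= 3: S-Q =  2 → C
  i= 4: O-I =  6 → G
  i= 5: F-D =  2 → C
  i= 6: T-P =  4 → E
  i= 7: W-U =  2 → C
  i= 8: K-E =  6 → G
  i= 9: W-U =  2 → C
  i=10: C-Y =  4 → E
  i=11: A-Y =  2 → C
  i=12: O-I =  6 → G
  i=13: H-F =  2 → C
  i=14: T-P =  4 → E
  i=15: L-J =  2 → C
  i=16: U-O =  6 → G
  i=17: O-M =  2 → C
  i=18: O-K =  4 → E
  shifts repeat with period 4: GCEC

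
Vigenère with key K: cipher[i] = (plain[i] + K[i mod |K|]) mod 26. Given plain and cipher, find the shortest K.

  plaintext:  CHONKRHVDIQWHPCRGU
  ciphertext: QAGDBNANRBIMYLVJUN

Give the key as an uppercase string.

OTSQRWTS

  i= 0: Q-C = 14 → O
  i= 1: A-H = 19 → T
  i= 2: G-O = 18 → S
  i= 3: D-N = 16 → Q
  i= 4: B-K = 17 → R
  i= 5: N-R = 22 → W
  i= 6: A-H = 19 → T
  i= 7: N-V = 18 → S
  i= 8: R-D = 14 → O
  i= 9: B-I = 19 → T
  i=10: I-Q = 18 → S
  i=11: M-W = 16 → Q
  i=12: Y-H = 17 → R
  i=13: L-P = 22 → W
  i=14: V-C = 19 → T
  i=15: J-R = 18 → S
  i=16: U-G = 14 → O
  i=17: N-U = 19 → T
  shifts repeat with period 8: OTSQRWTS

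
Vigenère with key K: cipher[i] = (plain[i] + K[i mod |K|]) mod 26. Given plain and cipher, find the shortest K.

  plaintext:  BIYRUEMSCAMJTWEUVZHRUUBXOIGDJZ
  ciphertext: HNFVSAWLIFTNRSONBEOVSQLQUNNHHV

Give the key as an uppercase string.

  i= 0: H-B =  6 → G
  i= 1: N-I =  5 → F
  i= 2: F-Y =  7 → H
  i= 3: V-R =  4 → E
  i= 4: S-U = 24 → Y
  i= 5: A-E = 22 → W
  i= 6: W-M = 10 → K
  i= 7: L-S = 19 → T
  i= 8: I-C =  6 → G
  i= 9: F-A =  5 → F
  i=10: T-M =  7 → H
  i=11: N-J =  4 → E
  i=12: R-T = 24 → Y
  i=13: S-W = 22 → W
  i=14: O-E = 10 → K
  i=15: N-U = 19 → T
  i=16: B-V =  6 → G
  i=17: E-Z =  5 → F
  i=18: O-H =  7 → H
  i=19: V-R =  4 → E
  i=20: S-U = 24 → Y
  i=21: Q-U = 22 → W
  i=22: L-B = 10 → K
  i=23: Q-X = 19 → T
  i=24: U-O =  6 → G
  i=25: N-I =  5 → F
  i=26: N-G =  7 → H
  i=27: H-D =  4 → E
  i=28: H-J = 24 → Y
  i=29: V-Z = 22 → W
  shifts repeat with period 8: GFHEYWKT

GFHEYWKT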